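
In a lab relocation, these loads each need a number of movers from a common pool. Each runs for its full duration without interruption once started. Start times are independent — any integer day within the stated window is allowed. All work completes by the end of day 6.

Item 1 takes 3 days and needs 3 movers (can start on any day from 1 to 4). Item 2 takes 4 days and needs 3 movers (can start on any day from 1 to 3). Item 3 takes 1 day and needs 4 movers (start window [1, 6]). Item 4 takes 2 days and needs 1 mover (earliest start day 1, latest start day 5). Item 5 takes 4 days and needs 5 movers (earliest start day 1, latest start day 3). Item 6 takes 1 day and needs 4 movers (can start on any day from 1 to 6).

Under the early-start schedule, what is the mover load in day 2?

At early start, day 2 has: Item 1, Item 2, Item 4, Item 5.
Demand: 3 + 3 + 1 + 5 = 12.

12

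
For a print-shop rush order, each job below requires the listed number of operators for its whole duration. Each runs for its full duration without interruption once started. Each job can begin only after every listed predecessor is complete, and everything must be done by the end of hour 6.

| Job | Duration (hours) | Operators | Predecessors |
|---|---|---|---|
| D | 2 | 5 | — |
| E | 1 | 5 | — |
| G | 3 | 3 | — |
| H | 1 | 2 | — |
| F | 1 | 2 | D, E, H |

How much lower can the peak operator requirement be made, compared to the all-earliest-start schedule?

10

Early-start peak: h1:15  h2:8  h3:5  h4:0  h5:0  h6:0 ⇒ 15.
Leveled (D@1, E@3, G@4, H@4, F@5): h1:5  h2:5  h3:5  h4:5  h5:5  h6:3 ⇒ 5.
Reduction 15 − 5 = 10.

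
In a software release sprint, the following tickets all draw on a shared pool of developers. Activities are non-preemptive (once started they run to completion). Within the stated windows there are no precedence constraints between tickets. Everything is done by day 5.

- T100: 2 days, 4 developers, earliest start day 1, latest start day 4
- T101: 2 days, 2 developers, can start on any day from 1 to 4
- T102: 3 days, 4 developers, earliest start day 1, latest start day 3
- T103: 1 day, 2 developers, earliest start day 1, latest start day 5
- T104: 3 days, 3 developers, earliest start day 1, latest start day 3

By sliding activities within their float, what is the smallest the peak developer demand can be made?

Early-start (T100@1, T101@1, T102@1, T103@1, T104@1) gives peak 15: d1:15  d2:13  d3:7  d4:0  d5:0.
Shift T102→3, T104→3.
Schedule T100@1, T101@1, T102@3, T103@1, T104@3: d1:8  d2:6  d3:7  d4:7  d5:7 — peak 8.

8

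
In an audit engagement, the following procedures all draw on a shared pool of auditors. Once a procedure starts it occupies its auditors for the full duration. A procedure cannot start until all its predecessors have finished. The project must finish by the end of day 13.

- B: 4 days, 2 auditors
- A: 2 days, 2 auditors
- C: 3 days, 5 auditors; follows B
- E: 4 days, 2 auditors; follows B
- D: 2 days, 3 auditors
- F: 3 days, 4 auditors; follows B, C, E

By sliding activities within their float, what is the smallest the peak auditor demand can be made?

7

Schedule B@1, A@1, C@5, E@5, D@1, F@9: d1:7  d2:7  d3:2  d4:2  d5:7  d6:7  d7:7  d8:2  d9:4  d10:4  d11:4  d12:0  d13:0 — peak 7.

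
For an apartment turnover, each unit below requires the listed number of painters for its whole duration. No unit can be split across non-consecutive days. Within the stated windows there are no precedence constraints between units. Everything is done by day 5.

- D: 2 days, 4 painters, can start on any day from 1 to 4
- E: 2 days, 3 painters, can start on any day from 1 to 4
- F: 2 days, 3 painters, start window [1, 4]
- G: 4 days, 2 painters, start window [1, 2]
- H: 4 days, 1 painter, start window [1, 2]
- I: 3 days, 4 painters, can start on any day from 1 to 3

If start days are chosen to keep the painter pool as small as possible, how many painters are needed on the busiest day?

Early-start (D@1, E@1, F@1, G@1, H@1, I@1) gives peak 17: d1:17  d2:17  d3:7  d4:3  d5:0.
Shift F→3, I→3.
Schedule D@1, E@1, F@3, G@1, H@1, I@3: d1:10  d2:10  d3:10  d4:10  d5:4 — peak 10.

10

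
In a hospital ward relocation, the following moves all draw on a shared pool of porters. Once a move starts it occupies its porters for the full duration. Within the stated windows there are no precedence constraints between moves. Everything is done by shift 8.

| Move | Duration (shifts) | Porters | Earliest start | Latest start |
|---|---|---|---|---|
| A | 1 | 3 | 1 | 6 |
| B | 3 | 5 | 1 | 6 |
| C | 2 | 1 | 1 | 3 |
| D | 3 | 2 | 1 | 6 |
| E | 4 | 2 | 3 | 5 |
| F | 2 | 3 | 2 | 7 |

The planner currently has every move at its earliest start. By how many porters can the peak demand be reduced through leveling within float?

Early-start peak: s1:11  s2:11  s3:12  s4:2  s5:2  s6:2  s7:0  s8:0 ⇒ 12.
Leveled (A@4, B@1, C@1, D@4, E@5, F@7): s1:6  s2:6  s3:5  s4:5  s5:4  s6:4  s7:5  s8:5 ⇒ 6.
Reduction 12 − 6 = 6.

6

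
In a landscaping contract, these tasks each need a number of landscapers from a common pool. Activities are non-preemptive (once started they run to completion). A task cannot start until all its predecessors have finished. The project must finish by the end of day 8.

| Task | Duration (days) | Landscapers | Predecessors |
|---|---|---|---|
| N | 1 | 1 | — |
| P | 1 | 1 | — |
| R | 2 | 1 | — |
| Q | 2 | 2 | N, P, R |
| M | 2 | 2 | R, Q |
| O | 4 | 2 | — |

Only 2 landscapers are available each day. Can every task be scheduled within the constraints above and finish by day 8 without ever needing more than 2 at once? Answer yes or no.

Total landscaper-days = 20; over 8 days the average is 20/8 > 2, so some day must exceed 2.

no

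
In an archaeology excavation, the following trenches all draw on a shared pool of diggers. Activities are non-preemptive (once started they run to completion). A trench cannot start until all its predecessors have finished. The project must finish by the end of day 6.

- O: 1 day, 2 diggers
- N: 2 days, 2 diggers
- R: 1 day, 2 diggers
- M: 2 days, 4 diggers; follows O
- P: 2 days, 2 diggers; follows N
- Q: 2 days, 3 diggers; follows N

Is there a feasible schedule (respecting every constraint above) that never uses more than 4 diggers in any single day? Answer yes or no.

Total digger-days = 26; over 6 days the average is 26/6 > 4, so some day must exceed 4.

no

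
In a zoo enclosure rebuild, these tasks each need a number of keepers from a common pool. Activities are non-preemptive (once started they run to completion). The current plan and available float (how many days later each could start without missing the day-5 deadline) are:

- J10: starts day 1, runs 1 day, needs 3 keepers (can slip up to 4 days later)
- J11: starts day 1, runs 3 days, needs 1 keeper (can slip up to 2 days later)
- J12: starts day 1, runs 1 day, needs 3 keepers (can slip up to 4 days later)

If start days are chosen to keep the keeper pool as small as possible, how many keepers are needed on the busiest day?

3

Early-start (J10@1, J11@1, J12@1) gives peak 7: d1:7  d2:1  d3:1  d4:0  d5:0.
Shift J11→2, J12→5.
Schedule J10@1, J11@2, J12@5: d1:3  d2:1  d3:1  d4:1  d5:3 — peak 3.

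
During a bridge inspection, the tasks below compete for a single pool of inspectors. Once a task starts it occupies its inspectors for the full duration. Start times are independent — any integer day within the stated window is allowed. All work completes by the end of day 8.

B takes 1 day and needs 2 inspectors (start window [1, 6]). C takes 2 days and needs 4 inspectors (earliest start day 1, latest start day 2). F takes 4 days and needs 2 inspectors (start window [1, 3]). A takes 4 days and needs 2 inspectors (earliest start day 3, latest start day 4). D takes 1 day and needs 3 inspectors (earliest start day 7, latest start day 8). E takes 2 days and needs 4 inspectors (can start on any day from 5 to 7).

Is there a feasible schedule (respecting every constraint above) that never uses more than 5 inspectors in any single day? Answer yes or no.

no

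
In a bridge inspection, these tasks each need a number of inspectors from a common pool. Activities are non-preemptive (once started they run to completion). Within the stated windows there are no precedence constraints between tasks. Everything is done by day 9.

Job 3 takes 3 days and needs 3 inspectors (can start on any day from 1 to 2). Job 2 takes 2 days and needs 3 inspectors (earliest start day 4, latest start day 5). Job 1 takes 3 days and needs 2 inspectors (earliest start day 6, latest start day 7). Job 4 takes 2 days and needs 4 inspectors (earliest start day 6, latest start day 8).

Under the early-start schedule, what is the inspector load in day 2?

3

At early start, day 2 has: Job 3.
Demand: 3 = 3.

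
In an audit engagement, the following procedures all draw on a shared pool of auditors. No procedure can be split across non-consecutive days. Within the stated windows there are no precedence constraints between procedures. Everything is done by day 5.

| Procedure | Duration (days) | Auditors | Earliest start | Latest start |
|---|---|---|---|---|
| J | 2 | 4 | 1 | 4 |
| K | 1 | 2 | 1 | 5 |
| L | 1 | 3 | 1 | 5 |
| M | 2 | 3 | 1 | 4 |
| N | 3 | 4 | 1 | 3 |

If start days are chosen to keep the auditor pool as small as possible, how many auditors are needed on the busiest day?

Early-start (J@1, K@1, L@1, M@1, N@1) gives peak 16: d1:16  d2:11  d3:4  d4:0  d5:0.
Shift L→2, M→3, N→3.
Schedule J@1, K@1, L@2, M@3, N@3: d1:6  d2:7  d3:7  d4:7  d5:4 — peak 7.
Total auditor-days = 31 over 5 days ⇒ peak ≥ ⌈31/5⌉ = 7, so 7 is optimal.

7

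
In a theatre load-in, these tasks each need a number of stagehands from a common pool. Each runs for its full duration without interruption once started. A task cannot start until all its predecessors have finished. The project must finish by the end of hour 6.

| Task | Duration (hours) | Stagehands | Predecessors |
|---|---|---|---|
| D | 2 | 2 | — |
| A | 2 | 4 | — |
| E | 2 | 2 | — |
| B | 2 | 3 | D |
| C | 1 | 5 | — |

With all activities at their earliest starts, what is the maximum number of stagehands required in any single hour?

13

Early-start schedule: D@1, A@1, E@1, B@3, C@1.
Load per hour: hour 1: 13, hour 2: 8, hour 3: 3, hour 4: 3, hour 5: 0, hour 6: 0.
Peak is 13.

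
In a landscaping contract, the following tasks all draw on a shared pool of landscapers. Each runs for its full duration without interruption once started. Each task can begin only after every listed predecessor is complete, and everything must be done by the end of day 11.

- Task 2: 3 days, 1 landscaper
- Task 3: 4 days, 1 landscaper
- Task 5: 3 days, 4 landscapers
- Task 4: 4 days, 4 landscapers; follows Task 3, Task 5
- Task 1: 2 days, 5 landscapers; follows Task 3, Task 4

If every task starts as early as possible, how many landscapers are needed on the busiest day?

Early-start schedule: Task 2@1, Task 3@1, Task 5@1, Task 4@5, Task 1@9.
Load per day: day 1: 6, day 2: 6, day 3: 6, day 4: 1, day 5: 4, day 6: 4, day 7: 4, day 8: 4, day 9: 5, day 10: 5, day 11: 0.
Peak is 6.

6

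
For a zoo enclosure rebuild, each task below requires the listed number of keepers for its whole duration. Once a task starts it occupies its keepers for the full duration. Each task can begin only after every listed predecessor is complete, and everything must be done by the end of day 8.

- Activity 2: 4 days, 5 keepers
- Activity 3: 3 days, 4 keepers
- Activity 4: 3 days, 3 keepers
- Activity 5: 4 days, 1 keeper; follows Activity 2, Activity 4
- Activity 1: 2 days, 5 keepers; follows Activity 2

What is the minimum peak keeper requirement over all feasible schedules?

9

Early-start (Activity 2@1, Activity 3@1, Activity 4@1, Activity 5@5, Activity 1@5) gives peak 12: d1:12  d2:12  d3:12  d4:5  d5:6  d6:6  d7:1  d8:1.
Shift Activity 3→4, Activity 1→7.
Schedule Activity 2@1, Activity 3@4, Activity 4@1, Activity 5@5, Activity 1@7: d1:8  d2:8  d3:8  d4:9  d5:5  d6:5  d7:6  d8:6 — peak 9.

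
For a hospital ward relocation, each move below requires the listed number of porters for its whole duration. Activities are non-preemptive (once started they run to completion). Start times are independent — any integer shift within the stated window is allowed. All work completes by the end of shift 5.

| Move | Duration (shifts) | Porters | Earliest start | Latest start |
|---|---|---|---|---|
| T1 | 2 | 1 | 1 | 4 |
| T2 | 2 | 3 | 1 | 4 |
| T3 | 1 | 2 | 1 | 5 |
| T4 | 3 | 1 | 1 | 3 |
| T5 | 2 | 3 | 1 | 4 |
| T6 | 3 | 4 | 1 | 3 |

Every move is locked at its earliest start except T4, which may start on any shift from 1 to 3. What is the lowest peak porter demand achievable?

T4@1: s1:14  s2:12  s3:5  s4:0  s5:0 → peak 14
T4@2: s1:13  s2:12  s3:5  s4:1  s5:0 → peak 13
T4@3: s1:13  s2:11  s3:5  s4:1  s5:1 → peak 13
Best is T4@2, peak 13.

13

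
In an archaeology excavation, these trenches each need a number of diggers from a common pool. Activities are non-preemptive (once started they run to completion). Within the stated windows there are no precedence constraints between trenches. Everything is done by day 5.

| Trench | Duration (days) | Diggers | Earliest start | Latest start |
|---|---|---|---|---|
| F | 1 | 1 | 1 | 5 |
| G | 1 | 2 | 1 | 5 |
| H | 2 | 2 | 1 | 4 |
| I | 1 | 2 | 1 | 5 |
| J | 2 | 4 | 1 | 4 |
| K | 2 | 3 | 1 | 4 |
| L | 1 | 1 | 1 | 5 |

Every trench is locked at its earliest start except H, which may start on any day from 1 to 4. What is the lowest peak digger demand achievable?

13

H@1: d1:15  d2:9  d3:0  d4:0  d5:0 → peak 15
H@2: d1:13  d2:9  d3:2  d4:0  d5:0 → peak 13
H@3: d1:13  d2:7  d3:2  d4:2  d5:0 → peak 13
H@4: d1:13  d2:7  d3:0  d4:2  d5:2 → peak 13
Best is H@2, peak 13.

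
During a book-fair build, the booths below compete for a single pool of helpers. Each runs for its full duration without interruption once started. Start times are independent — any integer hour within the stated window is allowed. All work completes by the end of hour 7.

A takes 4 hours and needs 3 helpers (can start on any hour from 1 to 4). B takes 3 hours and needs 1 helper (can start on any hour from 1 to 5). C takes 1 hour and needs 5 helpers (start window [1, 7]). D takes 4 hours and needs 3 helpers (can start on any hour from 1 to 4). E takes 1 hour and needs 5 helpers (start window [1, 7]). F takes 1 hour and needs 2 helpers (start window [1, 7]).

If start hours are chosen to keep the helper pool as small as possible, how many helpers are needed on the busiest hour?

6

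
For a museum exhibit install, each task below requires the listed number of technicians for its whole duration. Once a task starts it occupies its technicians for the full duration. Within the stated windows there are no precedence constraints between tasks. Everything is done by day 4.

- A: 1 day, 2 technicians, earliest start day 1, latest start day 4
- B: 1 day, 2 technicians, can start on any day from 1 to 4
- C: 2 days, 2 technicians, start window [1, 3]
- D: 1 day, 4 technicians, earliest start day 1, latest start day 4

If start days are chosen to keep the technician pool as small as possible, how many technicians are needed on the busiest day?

4

Early-start (A@1, B@1, C@1, D@1) gives peak 10: d1:10  d2:2  d3:0  d4:0.
Shift C→2, D→4.
Schedule A@1, B@1, C@2, D@4: d1:4  d2:2  d3:2  d4:4 — peak 4.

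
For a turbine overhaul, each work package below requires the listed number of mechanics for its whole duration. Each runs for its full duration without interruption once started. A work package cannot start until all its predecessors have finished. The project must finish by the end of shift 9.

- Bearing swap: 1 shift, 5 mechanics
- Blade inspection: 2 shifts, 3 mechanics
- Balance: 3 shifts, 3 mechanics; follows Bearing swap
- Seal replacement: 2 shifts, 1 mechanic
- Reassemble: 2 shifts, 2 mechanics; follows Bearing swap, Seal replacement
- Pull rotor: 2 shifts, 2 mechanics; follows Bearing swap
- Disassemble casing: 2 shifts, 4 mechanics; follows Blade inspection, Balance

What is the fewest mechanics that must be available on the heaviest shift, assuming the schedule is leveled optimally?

5

Early-start (Bearing swap@1, Blade inspection@1, Balance@2, Seal replacement@1, Reassemble@3, Pull rotor@2, Disassemble casing@5) gives peak 9: s1:9  s2:9  s3:7  s4:5  s5:4  s6:4  s7:0  s8:0  s9:0.
Shift Blade inspection→2, Balance→4, Seal replacement→2, Reassemble→4, Pull rotor→6, Disassemble casing→8.
Schedule Bearing swap@1, Blade inspection@2, Balance@4, Seal replacement@2, Reassemble@4, Pull rotor@6, Disassemble casing@8: s1:5  s2:4  s3:4  s4:5  s5:5  s6:5  s7:2  s8:4  s9:4 — peak 5.
Total mechanic-shifts = 38 over 9 shifts ⇒ peak ≥ ⌈38/9⌉ = 5, so 5 is optimal.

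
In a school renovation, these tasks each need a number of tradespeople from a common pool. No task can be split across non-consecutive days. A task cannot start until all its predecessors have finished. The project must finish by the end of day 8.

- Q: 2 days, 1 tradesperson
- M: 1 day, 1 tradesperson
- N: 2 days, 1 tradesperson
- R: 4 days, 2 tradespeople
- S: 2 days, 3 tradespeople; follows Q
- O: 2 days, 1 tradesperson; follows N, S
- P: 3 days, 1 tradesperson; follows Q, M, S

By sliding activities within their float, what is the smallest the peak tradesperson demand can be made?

Early-start (Q@1, M@1, N@1, R@1, S@3, O@5, P@5) gives peak 5: d1:5  d2:4  d3:5  d4:5  d5:2  d6:2  d7:1  d8:0.
Shift R→5.
Schedule Q@1, M@1, N@1, R@5, S@3, O@5, P@5: d1:3  d2:2  d3:3  d4:3  d5:4  d6:4  d7:3  d8:2 — peak 4.

4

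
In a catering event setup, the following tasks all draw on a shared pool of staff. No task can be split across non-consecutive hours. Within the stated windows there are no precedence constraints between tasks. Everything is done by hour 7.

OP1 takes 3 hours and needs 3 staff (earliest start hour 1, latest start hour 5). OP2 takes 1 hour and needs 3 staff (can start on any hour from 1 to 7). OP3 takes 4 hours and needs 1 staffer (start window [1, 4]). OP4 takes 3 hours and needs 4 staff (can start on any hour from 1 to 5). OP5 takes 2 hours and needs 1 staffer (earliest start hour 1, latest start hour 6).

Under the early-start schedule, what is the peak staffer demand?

12

Early-start schedule: OP1@1, OP2@1, OP3@1, OP4@1, OP5@1.
Load per hour: hour 1: 12, hour 2: 9, hour 3: 8, hour 4: 1, hour 5: 0, hour 6: 0, hour 7: 0.
Peak is 12.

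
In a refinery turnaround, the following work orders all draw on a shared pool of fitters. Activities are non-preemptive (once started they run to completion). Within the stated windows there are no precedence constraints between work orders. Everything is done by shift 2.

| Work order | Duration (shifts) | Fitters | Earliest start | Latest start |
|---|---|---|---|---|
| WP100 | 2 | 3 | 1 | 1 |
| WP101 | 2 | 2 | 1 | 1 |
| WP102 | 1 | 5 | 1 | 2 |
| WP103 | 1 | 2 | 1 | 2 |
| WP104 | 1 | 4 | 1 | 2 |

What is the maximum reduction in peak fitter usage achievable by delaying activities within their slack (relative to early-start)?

5

Early-start peak: s1:16  s2:5 ⇒ 16.
Leveled (WP100@1, WP101@1, WP102@1, WP103@2, WP104@2): s1:10  s2:11 ⇒ 11.
Reduction 16 − 11 = 5.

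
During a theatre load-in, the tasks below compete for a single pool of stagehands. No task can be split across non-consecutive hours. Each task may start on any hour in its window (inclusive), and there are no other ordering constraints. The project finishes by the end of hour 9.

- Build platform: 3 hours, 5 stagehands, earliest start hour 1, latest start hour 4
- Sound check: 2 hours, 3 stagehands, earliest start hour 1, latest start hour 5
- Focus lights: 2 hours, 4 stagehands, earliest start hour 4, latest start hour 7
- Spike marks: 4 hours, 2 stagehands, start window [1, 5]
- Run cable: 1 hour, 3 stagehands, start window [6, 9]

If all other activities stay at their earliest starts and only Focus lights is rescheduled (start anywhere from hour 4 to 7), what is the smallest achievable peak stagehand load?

10

Focus lights@4: h1:10  h2:10  h3:7  h4:6  h5:4  h6:3  h7:0  h8:0  h9:0 → peak 10
Focus lights@5: h1:10  h2:10  h3:7  h4:2  h5:4  h6:7  h7:0  h8:0  h9:0 → peak 10
Focus lights@6: h1:10  h2:10  h3:7  h4:2  h5:0  h6:7  h7:4  h8:0  h9:0 → peak 10
Focus lights@7: h1:10  h2:10  h3:7  h4:2  h5:0  h6:3  h7:4  h8:4  h9:0 → peak 10
Best is Focus lights@4, peak 10.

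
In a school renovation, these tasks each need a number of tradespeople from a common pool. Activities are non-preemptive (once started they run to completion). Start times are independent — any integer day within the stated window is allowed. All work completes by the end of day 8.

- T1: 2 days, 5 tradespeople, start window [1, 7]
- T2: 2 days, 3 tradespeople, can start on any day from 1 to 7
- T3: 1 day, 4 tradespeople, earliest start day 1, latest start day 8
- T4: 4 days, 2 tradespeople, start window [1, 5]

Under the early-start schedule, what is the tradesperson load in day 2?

At early start, day 2 has: T1, T2, T4.
Demand: 5 + 3 + 2 = 10.

10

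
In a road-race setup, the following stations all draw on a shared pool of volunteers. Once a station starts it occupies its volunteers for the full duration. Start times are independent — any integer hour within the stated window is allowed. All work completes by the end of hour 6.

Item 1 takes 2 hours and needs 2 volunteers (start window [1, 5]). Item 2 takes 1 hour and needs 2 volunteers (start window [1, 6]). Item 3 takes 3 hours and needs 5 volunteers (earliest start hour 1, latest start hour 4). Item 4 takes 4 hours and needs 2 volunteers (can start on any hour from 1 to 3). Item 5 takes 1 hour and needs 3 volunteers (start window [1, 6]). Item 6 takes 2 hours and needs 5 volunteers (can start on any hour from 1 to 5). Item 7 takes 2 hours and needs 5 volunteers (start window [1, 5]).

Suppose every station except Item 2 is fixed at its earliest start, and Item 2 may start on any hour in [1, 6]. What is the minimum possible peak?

22

Item 2@1: h1:24  h2:19  h3:7  h4:2  h5:0  h6:0 → peak 24
Item 2@2: h1:22  h2:21  h3:7  h4:2  h5:0  h6:0 → peak 22
Item 2@3: h1:22  h2:19  h3:9  h4:2  h5:0  h6:0 → peak 22
Item 2@4: h1:22  h2:19  h3:7  h4:4  h5:0  h6:0 → peak 22
Item 2@5: h1:22  h2:19  h3:7  h4:2  h5:2  h6:0 → peak 22
Item 2@6: h1:22  h2:19  h3:7  h4:2  h5:0  h6:2 → peak 22
Best is Item 2@2, peak 22.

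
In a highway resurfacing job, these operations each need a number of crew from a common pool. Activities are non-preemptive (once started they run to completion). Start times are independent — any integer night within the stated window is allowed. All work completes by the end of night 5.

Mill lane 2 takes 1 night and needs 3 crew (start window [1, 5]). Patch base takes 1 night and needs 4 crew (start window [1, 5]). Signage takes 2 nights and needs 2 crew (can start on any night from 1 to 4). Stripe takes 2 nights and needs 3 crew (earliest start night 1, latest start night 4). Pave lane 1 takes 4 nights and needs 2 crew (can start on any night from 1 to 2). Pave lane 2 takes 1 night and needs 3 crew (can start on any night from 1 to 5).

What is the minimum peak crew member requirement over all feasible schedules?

Early-start (Mill lane 2@1, Patch base@1, Signage@1, Stripe@1, Pave lane 1@1, Pave lane 2@1) gives peak 17: n1:17  n2:7  n3:2  n4:2  n5:0.
Shift Signage→2, Stripe→2, Pave lane 1→2, Pave lane 2→4.
Schedule Mill lane 2@1, Patch base@1, Signage@2, Stripe@2, Pave lane 1@2, Pave lane 2@4: n1:7  n2:7  n3:7  n4:5  n5:2 — peak 7.

7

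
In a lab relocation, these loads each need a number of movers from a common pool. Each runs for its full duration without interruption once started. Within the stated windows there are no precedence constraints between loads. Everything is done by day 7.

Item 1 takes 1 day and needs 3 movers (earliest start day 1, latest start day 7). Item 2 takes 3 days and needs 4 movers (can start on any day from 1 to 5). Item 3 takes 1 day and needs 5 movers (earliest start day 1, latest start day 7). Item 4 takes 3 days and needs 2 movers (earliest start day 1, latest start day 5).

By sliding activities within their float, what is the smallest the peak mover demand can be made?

5

Early-start (Item 1@1, Item 2@1, Item 3@1, Item 4@1) gives peak 14: d1:14  d2:6  d3:6  d4:0  d5:0  d6:0  d7:0.
Shift Item 2→4, Item 3→7.
Schedule Item 1@1, Item 2@4, Item 3@7, Item 4@1: d1:5  d2:2  d3:2  d4:4  d5:4  d6:4  d7:5 — peak 5.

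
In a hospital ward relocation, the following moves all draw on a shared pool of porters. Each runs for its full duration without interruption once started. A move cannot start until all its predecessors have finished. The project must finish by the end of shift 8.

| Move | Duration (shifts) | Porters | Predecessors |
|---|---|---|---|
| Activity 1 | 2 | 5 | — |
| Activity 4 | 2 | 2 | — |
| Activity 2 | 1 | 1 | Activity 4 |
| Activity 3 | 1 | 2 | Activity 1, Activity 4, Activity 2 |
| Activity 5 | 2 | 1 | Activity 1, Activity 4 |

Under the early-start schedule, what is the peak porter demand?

Early-start schedule: Activity 1@1, Activity 4@1, Activity 2@3, Activity 3@4, Activity 5@3.
Load per shift: shift 1: 7, shift 2: 7, shift 3: 2, shift 4: 3, shift 5: 0, shift 6: 0, shift 7: 0, shift 8: 0.
Peak is 7.

7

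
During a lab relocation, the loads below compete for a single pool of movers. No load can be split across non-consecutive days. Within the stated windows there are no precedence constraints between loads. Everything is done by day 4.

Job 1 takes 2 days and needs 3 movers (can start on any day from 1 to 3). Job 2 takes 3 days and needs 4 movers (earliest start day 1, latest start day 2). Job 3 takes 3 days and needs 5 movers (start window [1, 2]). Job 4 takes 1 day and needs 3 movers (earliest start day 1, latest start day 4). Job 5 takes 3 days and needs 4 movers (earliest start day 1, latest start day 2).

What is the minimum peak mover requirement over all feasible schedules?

Early-start (Job 1@1, Job 2@1, Job 3@1, Job 4@1, Job 5@1) gives peak 19: d1:19  d2:16  d3:13  d4:0.
Shift Job 5→2.
Schedule Job 1@1, Job 2@1, Job 3@1, Job 4@1, Job 5@2: d1:15  d2:16  d3:13  d4:4 — peak 16.

16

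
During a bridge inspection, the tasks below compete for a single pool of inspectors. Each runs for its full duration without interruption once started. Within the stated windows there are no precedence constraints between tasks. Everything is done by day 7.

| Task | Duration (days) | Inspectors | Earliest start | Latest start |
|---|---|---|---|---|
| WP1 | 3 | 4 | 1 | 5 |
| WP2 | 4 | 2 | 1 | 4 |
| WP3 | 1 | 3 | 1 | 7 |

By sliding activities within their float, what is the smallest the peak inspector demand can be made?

5

Early-start (WP1@1, WP2@1, WP3@1) gives peak 9: d1:9  d2:6  d3:6  d4:2  d5:0  d6:0  d7:0.
Shift WP2→4, WP3→4.
Schedule WP1@1, WP2@4, WP3@4: d1:4  d2:4  d3:4  d4:5  d5:2  d6:2  d7:2 — peak 5.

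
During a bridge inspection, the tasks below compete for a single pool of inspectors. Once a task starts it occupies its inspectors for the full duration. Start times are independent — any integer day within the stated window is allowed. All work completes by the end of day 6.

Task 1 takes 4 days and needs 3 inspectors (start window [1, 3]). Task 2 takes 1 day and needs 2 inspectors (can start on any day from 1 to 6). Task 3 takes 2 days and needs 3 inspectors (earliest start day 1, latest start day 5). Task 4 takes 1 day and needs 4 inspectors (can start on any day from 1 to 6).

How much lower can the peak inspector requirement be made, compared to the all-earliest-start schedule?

6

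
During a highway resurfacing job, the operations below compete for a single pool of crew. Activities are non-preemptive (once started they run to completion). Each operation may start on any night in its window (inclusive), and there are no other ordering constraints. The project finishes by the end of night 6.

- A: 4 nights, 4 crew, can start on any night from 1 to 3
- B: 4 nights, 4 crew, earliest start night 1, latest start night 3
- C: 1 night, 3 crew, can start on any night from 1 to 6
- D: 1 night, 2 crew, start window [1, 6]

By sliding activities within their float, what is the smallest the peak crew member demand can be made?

8

Early-start (A@1, B@1, C@1, D@1) gives peak 13: n1:13  n2:8  n3:8  n4:8  n5:0  n6:0.
Shift C→5, D→5.
Schedule A@1, B@1, C@5, D@5: n1:8  n2:8  n3:8  n4:8  n5:5  n6:0 — peak 8.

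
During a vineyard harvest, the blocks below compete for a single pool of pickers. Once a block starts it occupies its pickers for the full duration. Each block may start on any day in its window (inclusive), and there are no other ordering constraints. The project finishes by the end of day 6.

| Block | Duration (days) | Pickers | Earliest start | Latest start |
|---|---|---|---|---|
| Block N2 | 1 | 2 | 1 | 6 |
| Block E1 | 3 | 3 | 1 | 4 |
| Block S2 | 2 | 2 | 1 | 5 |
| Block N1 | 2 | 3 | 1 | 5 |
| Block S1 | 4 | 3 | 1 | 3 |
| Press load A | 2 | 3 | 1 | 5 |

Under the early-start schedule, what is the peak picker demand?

Early-start schedule: Block N2@1, Block E1@1, Block S2@1, Block N1@1, Block S1@1, Press load A@1.
Load per day: day 1: 16, day 2: 14, day 3: 6, day 4: 3, day 5: 0, day 6: 0.
Peak is 16.

16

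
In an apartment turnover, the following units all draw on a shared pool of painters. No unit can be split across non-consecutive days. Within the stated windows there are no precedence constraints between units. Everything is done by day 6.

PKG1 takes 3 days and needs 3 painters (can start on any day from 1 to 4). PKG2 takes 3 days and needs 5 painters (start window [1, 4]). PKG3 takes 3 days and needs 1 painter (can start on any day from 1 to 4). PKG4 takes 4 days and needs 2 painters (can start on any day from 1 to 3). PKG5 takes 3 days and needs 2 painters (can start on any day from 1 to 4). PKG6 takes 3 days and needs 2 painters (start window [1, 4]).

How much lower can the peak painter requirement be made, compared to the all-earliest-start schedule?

Early-start peak: d1:15  d2:15  d3:15  d4:2  d5:0  d6:0 ⇒ 15.
Leveled (PKG1@1, PKG2@4, PKG3@1, PKG4@1, PKG5@1, PKG6@4): d1:8  d2:8  d3:8  d4:9  d5:7  d6:7 ⇒ 9.
Reduction 15 − 9 = 6.

6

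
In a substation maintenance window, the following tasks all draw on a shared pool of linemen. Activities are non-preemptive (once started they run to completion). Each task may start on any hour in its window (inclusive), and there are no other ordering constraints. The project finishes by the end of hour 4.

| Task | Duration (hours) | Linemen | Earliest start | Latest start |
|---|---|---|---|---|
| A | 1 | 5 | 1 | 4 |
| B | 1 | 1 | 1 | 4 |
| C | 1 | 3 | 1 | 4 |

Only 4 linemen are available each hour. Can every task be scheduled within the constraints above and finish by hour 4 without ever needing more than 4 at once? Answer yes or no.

The minimum achievable peak is 5; 4 < 5, so no feasible schedule stays within the cap.

no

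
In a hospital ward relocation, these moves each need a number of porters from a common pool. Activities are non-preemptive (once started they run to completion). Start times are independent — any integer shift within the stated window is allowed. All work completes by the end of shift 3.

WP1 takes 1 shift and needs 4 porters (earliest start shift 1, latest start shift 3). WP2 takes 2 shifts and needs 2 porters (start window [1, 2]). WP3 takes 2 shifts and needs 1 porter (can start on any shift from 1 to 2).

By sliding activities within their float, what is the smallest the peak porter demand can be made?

4

Early-start (WP1@1, WP2@1, WP3@1) gives peak 7: s1:7  s2:3  s3:0.
Shift WP2→2, WP3→2.
Schedule WP1@1, WP2@2, WP3@2: s1:4  s2:3  s3:3 — peak 4.
Total porter-shifts = 10 over 3 shifts ⇒ peak ≥ ⌈10/3⌉ = 4, so 4 is optimal.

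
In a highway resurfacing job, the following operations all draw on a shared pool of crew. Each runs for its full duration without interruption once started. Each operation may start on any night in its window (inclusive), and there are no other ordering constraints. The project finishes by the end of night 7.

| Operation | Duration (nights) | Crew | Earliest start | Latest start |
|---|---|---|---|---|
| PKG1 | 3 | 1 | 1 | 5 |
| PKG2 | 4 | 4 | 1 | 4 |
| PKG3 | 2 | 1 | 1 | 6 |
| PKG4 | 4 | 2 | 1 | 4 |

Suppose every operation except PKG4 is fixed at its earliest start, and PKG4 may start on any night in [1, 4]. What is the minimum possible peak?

PKG4@1: n1:8  n2:8  n3:7  n4:6  n5:0  n6:0  n7:0 → peak 8
PKG4@2: n1:6  n2:8  n3:7  n4:6  n5:2  n6:0  n7:0 → peak 8
PKG4@3: n1:6  n2:6  n3:7  n4:6  n5:2  n6:2  n7:0 → peak 7
PKG4@4: n1:6  n2:6  n3:5  n4:6  n5:2  n6:2  n7:2 → peak 6
Best is PKG4@4, peak 6.

6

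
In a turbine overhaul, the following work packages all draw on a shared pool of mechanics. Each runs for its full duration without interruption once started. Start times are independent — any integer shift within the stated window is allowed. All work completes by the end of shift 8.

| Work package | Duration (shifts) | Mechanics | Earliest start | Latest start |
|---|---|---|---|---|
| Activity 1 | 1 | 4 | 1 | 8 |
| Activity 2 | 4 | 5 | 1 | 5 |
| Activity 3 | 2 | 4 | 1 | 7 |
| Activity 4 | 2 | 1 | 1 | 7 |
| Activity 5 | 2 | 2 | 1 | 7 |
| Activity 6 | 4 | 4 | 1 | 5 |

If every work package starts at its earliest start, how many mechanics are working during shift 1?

At early start, shift 1 has: Activity 1, Activity 2, Activity 3, Activity 4, Activity 5, Activity 6.
Demand: 4 + 5 + 4 + 1 + 2 + 4 = 20.

20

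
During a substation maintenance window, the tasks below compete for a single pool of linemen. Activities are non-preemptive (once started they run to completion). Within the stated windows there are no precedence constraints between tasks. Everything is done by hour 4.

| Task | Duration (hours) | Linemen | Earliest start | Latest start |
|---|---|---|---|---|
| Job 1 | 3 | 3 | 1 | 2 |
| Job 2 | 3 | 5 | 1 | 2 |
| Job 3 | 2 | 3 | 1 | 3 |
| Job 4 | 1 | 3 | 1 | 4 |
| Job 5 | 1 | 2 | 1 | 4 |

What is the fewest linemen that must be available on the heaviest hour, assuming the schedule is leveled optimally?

11

Early-start (Job 1@1, Job 2@1, Job 3@1, Job 4@1, Job 5@1) gives peak 16: h1:16  h2:11  h3:8  h4:0.
Shift Job 4→3, Job 5→4.
Schedule Job 1@1, Job 2@1, Job 3@1, Job 4@3, Job 5@4: h1:11  h2:11  h3:11  h4:2 — peak 11.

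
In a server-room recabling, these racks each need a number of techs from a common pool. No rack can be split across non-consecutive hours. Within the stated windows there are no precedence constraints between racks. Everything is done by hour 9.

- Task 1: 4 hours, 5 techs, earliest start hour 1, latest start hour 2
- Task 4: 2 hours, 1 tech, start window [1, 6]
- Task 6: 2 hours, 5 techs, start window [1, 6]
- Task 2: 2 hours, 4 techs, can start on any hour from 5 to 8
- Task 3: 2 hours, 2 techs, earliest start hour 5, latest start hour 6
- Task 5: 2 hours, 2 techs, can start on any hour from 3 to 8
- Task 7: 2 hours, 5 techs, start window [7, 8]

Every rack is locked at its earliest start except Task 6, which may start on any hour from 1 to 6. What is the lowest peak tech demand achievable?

Task 6@1: h1:11  h2:11  h3:7  h4:7  h5:6  h6:6  h7:5  h8:5  h9:0 → peak 11
Task 6@2: h1:6  h2:11  h3:12  h4:7  h5:6  h6:6  h7:5  h8:5  h9:0 → peak 12
Task 6@3: h1:6  h2:6  h3:12  h4:12  h5:6  h6:6  h7:5  h8:5  h9:0 → peak 12
Task 6@4: h1:6  h2:6  h3:7  h4:12  h5:11  h6:6  h7:5  h8:5  h9:0 → peak 12
Task 6@5: h1:6  h2:6  h3:7  h4:7  h5:11  h6:11  h7:5  h8:5  h9:0 → peak 11
Task 6@6: h1:6  h2:6  h3:7  h4:7  h5:6  h6:11  h7:10  h8:5  h9:0 → peak 11
Best is Task 6@1, peak 11.

11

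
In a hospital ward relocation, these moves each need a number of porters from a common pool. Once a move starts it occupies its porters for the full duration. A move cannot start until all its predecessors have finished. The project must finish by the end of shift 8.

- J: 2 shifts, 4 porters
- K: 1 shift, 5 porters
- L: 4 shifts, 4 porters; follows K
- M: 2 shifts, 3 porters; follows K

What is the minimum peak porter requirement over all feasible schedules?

7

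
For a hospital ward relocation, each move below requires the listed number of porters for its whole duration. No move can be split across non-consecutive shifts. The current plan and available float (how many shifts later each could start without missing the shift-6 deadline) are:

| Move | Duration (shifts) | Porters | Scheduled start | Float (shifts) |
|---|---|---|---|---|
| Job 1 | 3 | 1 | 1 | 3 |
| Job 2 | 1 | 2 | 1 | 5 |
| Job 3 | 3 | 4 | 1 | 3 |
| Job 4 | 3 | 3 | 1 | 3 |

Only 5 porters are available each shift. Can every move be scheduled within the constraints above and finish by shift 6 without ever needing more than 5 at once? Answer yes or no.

yes

Schedule Job 1@1, Job 2@4, Job 3@1, Job 4@4: s1:5  s2:5  s3:5  s4:5  s5:3  s6:3 — peak 5 ≤ 5.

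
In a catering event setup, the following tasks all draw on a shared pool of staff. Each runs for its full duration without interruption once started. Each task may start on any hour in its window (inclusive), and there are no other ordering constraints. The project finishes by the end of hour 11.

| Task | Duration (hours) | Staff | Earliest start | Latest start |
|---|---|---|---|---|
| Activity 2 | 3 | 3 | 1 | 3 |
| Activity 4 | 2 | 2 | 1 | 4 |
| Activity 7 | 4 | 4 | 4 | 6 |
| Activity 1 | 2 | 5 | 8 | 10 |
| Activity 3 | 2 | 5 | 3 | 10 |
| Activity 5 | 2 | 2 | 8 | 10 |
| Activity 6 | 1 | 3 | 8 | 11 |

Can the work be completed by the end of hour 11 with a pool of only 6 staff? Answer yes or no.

The minimum achievable peak is 7; 6 < 7, so no feasible schedule stays within the cap.

no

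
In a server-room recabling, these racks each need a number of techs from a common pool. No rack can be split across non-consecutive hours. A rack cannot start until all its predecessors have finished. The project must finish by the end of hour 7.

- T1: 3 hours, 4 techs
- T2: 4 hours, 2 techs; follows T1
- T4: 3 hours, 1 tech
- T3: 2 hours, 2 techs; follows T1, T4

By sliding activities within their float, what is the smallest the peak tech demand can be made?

5

Schedule T1@1, T2@4, T4@1, T3@4: h1:5  h2:5  h3:5  h4:4  h5:4  h6:2  h7:2 — peak 5.
No arrangement of the 6 feasible schedules does better.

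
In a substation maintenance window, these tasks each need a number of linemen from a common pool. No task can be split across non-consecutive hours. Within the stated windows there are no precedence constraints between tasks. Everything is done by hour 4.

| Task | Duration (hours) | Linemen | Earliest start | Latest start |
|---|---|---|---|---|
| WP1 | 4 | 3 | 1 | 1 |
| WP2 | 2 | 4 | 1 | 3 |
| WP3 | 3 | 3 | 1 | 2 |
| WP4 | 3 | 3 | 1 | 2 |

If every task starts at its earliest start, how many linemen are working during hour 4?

3

At early start, hour 4 has: WP1.
Demand: 3 = 3.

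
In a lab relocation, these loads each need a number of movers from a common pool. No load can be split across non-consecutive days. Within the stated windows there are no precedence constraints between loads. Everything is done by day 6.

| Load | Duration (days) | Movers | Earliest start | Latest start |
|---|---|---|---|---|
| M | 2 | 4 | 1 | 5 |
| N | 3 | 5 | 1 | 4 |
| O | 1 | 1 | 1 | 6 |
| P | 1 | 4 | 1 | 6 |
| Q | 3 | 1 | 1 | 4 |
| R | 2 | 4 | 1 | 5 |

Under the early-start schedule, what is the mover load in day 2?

14

At early start, day 2 has: M, N, Q, R.
Demand: 4 + 5 + 1 + 4 = 14.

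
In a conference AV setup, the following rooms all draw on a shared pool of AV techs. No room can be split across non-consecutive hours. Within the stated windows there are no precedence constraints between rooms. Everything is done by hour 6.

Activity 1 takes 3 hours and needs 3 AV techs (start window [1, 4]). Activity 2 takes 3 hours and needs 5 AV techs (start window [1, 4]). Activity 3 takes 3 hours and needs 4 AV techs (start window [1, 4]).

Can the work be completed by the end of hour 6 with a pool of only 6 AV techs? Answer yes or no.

The minimum achievable peak is 7; 6 < 7, so no feasible schedule stays within the cap.

no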